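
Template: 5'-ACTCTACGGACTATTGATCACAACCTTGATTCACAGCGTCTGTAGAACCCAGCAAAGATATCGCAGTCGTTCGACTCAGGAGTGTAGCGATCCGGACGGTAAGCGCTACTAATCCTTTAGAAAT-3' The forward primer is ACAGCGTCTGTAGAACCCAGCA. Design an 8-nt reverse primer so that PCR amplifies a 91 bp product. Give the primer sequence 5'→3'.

5'-TTTCTAAA-3'

The forward primer binds at positions 33–54, so a 91 bp product ends at position 33 + 91 − 1 = 123.
The reverse primer anneals to the top strand over positions 116–123, i.e. to TTTAGAAA.
Its sequence written 5'→3' is the reverse complement: TTTCTAAA.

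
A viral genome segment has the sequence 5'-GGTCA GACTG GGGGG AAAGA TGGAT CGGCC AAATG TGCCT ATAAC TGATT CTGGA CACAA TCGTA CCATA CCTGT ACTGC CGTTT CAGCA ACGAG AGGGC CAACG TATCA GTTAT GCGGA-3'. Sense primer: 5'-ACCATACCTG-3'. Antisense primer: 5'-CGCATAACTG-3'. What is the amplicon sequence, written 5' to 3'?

5'-ACCATACCTGTACTGCCGTTTCAGCAACGAGAGGGCCAACGTATCAGTTATGCG-3'

Scanning the template, ACCATACCTG occurs at positions 65–74; this primer anneals to the bottom strand there with its 3' end pointing downstream.
The reverse primer's reverse complement is CAGTTATGCG, which matches the template at positions 109–118.
The product is the template from position 65 through 118 (54 bp).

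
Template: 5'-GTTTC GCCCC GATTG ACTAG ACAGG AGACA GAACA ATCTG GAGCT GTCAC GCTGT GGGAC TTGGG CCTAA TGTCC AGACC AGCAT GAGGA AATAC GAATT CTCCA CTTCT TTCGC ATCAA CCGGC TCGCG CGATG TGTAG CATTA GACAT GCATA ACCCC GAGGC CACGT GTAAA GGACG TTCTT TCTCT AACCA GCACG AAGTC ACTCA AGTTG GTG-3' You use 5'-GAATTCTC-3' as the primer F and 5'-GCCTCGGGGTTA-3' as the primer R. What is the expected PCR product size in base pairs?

Scanning the template, GAATTCTC occurs at positions 96–103; this primer anneals to the bottom strand there with its 3' end pointing downstream.
Reverse complement of the reverse primer: TAACCCCGAGGC. This occurs on the top strand at positions 154–165.
Product length = (reverse-primer end) − (forward-primer start) + 1 = 165 − 96 + 1 = 70 bp.

70 bp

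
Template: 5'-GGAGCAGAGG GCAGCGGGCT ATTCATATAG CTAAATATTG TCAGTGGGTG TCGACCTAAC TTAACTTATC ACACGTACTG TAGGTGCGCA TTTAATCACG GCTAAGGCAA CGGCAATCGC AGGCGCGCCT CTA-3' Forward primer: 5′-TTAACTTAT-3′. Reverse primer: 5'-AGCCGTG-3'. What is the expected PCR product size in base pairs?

Forward primer TTAACTTAT is found on the top strand at positions 61–69.
Reverse complement of the reverse primer: CACGGCT. This occurs on the top strand at positions 97–103.
Product length = (reverse-primer end) − (forward-primer start) + 1 = 103 − 61 + 1 = 43 bp.

43 bp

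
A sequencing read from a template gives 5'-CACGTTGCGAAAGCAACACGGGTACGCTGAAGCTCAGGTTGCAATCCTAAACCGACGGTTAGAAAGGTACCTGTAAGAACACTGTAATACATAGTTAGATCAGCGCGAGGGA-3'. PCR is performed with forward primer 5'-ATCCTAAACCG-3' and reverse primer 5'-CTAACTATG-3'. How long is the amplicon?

Forward primer ATCCTAAACCG is found on the top strand at positions 44–54.
Taking the reverse complement of CTAACTATG gives CATAGTTAG, found at positions 90–98 on the template; the primer anneals here to the top strand with its 3' end pointing upstream.
Amplicon spans positions 44–98: 55 bp.

55 bp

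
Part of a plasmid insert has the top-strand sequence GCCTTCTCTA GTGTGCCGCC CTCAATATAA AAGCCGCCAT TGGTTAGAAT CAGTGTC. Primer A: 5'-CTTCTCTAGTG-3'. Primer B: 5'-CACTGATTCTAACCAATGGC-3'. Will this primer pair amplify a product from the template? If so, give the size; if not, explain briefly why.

Yes — a 53 bp product.

Primer A (CTTCTCTAGTG) matches the top strand at positions 3–13; it acts as a forward primer.
Primer B's reverse complement is GCCATTGGTTAGAATCAGTG, matching the top strand at positions 36–55; it acts as a reverse primer.
The 3' ends face each other across positions 3–55, giving a 53 bp product.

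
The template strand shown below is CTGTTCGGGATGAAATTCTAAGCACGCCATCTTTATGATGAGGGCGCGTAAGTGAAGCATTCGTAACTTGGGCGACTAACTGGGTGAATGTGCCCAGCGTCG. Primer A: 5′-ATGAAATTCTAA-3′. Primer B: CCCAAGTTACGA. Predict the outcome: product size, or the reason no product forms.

Primer A (ATGAAATTCTAA) matches the top strand at positions 10–21; it acts as a forward primer.
Primer B's reverse complement is TCGTAACTTGGG, matching the top strand at positions 61–72; it acts as a reverse primer.
The 3' ends face each other across positions 10–72, giving a 63 bp product.

Yes — a 63 bp product.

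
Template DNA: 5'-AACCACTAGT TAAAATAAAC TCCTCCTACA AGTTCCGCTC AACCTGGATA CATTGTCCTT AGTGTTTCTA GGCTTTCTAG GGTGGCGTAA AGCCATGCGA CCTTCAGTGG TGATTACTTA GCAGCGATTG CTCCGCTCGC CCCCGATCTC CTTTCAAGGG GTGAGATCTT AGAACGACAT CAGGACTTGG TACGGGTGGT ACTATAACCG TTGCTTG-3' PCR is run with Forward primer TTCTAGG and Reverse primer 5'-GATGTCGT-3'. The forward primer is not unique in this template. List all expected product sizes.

The forward primer TTCTAGG matches the top strand at positions 66–72, 75–81.
The reverse primer's reverse complement is ACGACATC, matching at positions 174–181.
Each forward site pairs with the reverse site to give a product ending at position 181: sizes 116, 107 bp.

116 bp, 107 bp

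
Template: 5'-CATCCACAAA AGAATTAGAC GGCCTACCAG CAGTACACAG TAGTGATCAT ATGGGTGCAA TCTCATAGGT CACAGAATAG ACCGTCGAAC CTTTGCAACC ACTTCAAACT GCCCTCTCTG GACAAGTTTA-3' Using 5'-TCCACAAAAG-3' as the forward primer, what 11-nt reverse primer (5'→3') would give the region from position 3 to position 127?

5'-ACTTGTCCAGA-3'

The product's 3' end on the top strand is position 127.
The reverse primer anneals to the top strand over positions 117–127, i.e. to TCTGGACAAGT.
Its sequence written 5'→3' is the reverse complement: ACTTGTCCAGA.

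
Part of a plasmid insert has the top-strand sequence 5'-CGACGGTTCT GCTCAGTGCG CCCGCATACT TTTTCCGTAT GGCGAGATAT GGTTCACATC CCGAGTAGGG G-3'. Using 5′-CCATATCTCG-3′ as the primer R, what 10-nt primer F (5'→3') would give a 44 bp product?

The reverse primer's reverse complement CGAGATATGG matches the template at positions 43–52, so the product ends at position 52.
A 44 bp product then starts at position 52 − 44 + 1 = 9.
The forward primer is identical to the top strand there: CTGCTCAGTG.

5'-CTGCTCAGTG-3'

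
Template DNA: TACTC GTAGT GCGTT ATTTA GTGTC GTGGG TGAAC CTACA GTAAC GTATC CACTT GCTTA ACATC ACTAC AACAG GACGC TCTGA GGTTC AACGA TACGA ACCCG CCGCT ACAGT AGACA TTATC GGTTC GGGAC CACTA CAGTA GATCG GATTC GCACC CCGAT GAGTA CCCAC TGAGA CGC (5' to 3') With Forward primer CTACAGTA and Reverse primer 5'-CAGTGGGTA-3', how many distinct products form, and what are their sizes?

Three products: 142 bp, 69 bp, 40 bp

The forward primer CTACAGTA matches the top strand at positions 36–43, 109–116, 138–145.
The reverse primer's reverse complement is TACCCACTG, matching at positions 169–177.
Each forward site pairs with the reverse site to give a product ending at position 177: sizes 142, 69, 40 bp.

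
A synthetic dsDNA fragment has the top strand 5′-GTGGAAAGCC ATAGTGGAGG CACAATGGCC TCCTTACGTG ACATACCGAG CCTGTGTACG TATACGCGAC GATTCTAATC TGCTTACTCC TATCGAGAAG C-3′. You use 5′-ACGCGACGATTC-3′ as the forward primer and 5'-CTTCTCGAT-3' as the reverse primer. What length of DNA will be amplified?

Scanning the template, ACGCGACGATTC occurs at positions 64–75; this primer anneals to the bottom strand there with its 3' end pointing downstream.
The reverse primer's reverse complement is ATCGAGAAG, which matches the template at positions 92–100.
Product length = (reverse-primer end) − (forward-primer start) + 1 = 100 − 64 + 1 = 37 bp.

37 bp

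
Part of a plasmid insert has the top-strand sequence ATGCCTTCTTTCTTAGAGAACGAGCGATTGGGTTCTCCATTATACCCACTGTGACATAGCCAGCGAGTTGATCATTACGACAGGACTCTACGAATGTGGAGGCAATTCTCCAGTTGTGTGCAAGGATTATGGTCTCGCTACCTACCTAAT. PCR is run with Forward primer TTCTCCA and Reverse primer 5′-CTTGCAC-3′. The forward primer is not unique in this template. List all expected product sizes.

The forward primer TTCTCCA matches the top strand at positions 33–39, 106–112.
The reverse primer's reverse complement is GTGCAAG, matching at positions 118–124.
Each forward site pairs with the reverse site to give a product ending at position 124: sizes 92, 19 bp.

92 bp, 19 bp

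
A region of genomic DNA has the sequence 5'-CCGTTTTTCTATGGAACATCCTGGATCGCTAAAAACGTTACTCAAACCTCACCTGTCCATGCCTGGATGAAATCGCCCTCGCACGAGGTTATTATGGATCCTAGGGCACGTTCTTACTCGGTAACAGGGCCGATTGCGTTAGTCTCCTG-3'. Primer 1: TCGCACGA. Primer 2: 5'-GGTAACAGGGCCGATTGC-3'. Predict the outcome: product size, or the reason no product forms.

No product — both primers anneal to the same strand and extend in the same direction.

Primer 1 (TCGCACGA) matches the top strand at positions 79–86 (3' end points downstream).
Primer 2 (GGTAACAGGGCCGATTGC) also matches the top strand directly, at positions 120–137 — its reverse complement GCAATCGGCCCTGTTACC is not present.
Both primers anneal to the bottom strand with 3' ends pointing the same way, so neither can prime synthesis back toward the other.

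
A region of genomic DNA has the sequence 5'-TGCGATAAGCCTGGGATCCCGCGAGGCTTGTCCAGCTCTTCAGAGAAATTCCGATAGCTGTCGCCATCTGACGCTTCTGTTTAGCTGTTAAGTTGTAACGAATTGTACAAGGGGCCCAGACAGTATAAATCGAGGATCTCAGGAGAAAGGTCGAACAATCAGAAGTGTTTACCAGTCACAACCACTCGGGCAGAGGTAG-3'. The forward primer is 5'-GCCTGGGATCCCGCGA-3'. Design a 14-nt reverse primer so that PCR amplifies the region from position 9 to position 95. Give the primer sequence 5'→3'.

5'-CAACTTAACAGCTA-3'

The product's 3' end on the top strand is position 95.
The reverse primer anneals to the top strand over positions 82–95, i.e. to TAGCTGTTAAGTTG.
Its sequence written 5'→3' is the reverse complement: CAACTTAACAGCTA.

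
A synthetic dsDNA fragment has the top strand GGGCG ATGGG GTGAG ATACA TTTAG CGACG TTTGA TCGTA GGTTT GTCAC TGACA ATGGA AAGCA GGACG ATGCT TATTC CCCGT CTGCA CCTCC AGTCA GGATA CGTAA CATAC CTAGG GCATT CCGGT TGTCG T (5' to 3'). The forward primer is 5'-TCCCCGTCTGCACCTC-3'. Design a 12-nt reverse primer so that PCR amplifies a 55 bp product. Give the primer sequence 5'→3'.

5'-ACAACCGGAATG-3'

The forward primer binds at positions 79–94, so a 55 bp product ends at position 79 + 55 − 1 = 133.
The reverse primer anneals to the top strand over positions 122–133, i.e. to CATTCCGGTTGT.
Its sequence written 5'→3' is the reverse complement: ACAACCGGAATG.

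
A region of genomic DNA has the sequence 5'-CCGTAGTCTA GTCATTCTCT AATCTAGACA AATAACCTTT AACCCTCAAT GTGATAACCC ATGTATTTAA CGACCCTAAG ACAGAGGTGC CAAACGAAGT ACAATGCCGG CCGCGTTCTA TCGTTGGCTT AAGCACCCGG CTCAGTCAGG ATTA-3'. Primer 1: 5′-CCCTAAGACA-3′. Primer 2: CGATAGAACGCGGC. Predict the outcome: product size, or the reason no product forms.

Primer 1 (CCCTAAGACA) matches the top strand at positions 74–83; it acts as a forward primer.
Primer 2's reverse complement is GCCGCGTTCTATCG, matching the top strand at positions 110–123; it acts as a reverse primer.
The 3' ends face each other across positions 74–123, giving a 50 bp product.

Yes — a 50 bp product.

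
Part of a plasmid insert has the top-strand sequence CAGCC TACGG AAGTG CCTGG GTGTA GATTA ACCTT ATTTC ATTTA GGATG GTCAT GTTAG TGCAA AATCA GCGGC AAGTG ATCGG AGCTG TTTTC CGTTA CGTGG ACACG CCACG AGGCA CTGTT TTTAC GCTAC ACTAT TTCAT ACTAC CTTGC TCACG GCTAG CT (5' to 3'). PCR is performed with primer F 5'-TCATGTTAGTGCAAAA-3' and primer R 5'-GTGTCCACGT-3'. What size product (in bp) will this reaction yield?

58 bp

Scanning the template, TCATGTTAGTGCAAAA occurs at positions 52–67; this primer anneals to the bottom strand there with its 3' end pointing downstream.
The reverse primer's reverse complement is ACGTGGACAC, which matches the template at positions 100–109.
The product runs from position 52 to position 109, so its length is 109 − 52 + 1 = 58 bp.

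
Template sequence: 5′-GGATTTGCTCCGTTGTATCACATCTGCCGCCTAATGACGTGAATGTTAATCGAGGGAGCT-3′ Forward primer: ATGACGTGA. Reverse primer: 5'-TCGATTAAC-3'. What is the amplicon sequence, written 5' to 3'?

5'-ATGACGTGAATGTTAATCGA-3'

Scanning the template, ATGACGTGA occurs at positions 34–42; this primer anneals to the bottom strand there with its 3' end pointing downstream.
The reverse primer's reverse complement is GTTAATCGA, which matches the template at positions 45–53.
The product is the template from position 34 through 53 (20 bp).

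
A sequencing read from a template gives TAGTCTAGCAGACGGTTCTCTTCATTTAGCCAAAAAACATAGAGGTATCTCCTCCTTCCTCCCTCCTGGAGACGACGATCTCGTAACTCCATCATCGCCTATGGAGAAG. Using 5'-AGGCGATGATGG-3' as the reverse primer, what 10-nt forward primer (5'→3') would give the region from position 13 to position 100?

5'-CGGTTCTCTT-3'

The reverse primer's reverse complement CCATCATCGCCT matches the template at positions 89–100; the product starts at position 13.
The forward primer is identical to the top strand over positions 13–22: CGGTTCTCTT.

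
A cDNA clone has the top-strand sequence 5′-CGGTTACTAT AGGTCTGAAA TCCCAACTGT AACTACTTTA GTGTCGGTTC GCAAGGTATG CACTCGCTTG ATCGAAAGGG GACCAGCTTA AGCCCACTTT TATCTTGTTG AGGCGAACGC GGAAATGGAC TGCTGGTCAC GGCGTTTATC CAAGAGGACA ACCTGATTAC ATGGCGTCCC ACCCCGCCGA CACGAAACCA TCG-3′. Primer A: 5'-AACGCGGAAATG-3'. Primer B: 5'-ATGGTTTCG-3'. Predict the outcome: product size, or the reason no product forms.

Yes — an 86 bp product.

Primer A (AACGCGGAAATG) matches the top strand at positions 116–127; it acts as a forward primer.
Primer B's reverse complement is CGAAACCAT, matching the top strand at positions 193–201; it acts as a reverse primer.
The 3' ends face each other across positions 116–201, giving an 86 bp product.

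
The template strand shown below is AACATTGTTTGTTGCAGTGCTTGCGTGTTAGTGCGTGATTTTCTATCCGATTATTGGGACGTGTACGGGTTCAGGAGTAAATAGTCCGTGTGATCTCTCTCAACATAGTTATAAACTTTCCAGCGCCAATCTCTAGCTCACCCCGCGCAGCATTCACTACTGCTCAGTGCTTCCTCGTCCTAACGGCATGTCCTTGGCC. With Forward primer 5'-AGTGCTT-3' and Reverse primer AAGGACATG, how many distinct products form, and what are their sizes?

The forward primer AGTGCTT matches the top strand at positions 16–22, 166–172.
The reverse primer's reverse complement is CATGTCCTT, matching at positions 187–195.
Each forward site pairs with the reverse site to give a product ending at position 195: sizes 180, 30 bp.

Two products: 180 bp, 30 bp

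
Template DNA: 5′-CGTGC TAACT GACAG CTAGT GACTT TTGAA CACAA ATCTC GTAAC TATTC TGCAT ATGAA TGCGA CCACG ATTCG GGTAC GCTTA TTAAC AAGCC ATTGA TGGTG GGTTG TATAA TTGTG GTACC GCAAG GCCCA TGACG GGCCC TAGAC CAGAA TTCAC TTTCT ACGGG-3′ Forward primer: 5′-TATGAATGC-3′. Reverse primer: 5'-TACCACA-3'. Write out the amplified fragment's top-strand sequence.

Scanning the template, TATGAATGC occurs at positions 55–63; this primer anneals to the bottom strand there with its 3' end pointing downstream.
Taking the reverse complement of TACCACA gives TGTGGTA, found at positions 117–123 on the template; the primer anneals here to the top strand with its 3' end pointing upstream.
The product is the template from position 55 through 123 (69 bp).

5'-TATGAATGCGACCACGATTCGGGTACGCTTATTAACAAGCCATTGATGGTGGGTTGTATAATTGTGGTA-3'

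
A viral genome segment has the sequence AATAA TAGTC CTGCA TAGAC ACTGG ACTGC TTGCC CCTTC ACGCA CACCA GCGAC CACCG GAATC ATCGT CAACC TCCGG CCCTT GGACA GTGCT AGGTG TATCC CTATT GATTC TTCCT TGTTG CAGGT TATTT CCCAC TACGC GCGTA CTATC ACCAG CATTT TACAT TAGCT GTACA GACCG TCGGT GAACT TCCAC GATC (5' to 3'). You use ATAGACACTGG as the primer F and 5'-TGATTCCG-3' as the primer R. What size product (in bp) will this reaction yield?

52 bp

The forward primer matches the template at positions 15–25.
The reverse primer's reverse complement is CGGAATCA, which matches the template at positions 59–66.
Product length = (reverse-primer end) − (forward-primer start) + 1 = 66 − 15 + 1 = 52 bp.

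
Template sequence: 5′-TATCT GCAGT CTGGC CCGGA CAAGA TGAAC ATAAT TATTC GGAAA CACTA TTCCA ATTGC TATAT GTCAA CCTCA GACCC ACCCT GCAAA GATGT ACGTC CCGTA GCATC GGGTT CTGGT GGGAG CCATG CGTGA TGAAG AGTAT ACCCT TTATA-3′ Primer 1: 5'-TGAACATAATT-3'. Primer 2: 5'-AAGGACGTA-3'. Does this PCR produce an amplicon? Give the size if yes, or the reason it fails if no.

No product — primer 2 has no binding site in the template.

Primer 2 (AAGGACGTA) does not match the top strand, and its reverse complement TACGTCCTT does not match either.
With no annealing site for primer 2, no amplification occurs.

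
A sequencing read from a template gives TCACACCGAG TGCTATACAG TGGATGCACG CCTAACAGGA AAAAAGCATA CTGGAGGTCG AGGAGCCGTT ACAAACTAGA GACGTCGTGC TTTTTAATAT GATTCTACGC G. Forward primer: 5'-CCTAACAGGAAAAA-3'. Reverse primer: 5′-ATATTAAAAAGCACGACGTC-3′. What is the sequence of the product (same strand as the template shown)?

The forward primer matches the template at positions 31–44.
Taking the reverse complement of ATATTAAAAAGCACGACGTC gives GACGTCGTGCTTTTTAATAT, found at positions 81–100 on the template; the primer anneals here to the top strand with its 3' end pointing upstream.
The product is the template from position 31 through 100 (70 bp).

5'-CCTAACAGGAAAAAAGCATACTGGAGGTCGAGGAGCCGTTACAAACTAGAGACGTCGTGCTTTTTAATAT-3'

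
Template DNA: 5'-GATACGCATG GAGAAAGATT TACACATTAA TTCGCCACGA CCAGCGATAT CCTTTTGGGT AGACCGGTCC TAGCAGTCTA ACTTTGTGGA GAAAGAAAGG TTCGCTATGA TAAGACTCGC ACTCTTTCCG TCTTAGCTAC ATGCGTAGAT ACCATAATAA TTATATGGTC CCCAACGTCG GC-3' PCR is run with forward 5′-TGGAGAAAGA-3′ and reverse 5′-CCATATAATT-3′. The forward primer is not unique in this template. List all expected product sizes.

160 bp, 82 bp

The forward primer TGGAGAAAGA matches the top strand at positions 9–18, 87–96.
The reverse primer's reverse complement is AATTATATGG, matching at positions 159–168.
Each forward site pairs with the reverse site to give a product ending at position 168: sizes 160, 82 bp.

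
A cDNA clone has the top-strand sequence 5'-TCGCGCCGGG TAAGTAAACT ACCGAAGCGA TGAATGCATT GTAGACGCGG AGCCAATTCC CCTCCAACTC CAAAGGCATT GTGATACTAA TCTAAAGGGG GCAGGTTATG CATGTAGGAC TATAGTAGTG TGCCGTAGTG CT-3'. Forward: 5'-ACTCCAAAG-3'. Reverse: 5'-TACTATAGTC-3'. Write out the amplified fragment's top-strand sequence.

Scanning the template, ACTCCAAAG occurs at positions 67–75; this primer anneals to the bottom strand there with its 3' end pointing downstream.
The reverse primer's reverse complement is GACTATAGTA, which matches the template at positions 118–127.
The product is the template from position 67 through 127 (61 bp).

5'-ACTCCAAAGGCATTGTGATACTAATCTAAAGGGGGCAGGTTATGCATGTAGGACTATAGTA-3'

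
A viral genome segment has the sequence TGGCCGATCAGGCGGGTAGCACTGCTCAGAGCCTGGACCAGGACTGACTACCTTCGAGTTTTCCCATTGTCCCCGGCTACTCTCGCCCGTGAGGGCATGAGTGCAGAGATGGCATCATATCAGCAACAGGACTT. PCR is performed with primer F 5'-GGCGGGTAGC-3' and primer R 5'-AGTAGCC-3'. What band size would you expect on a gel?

The forward primer matches the template at positions 11–20.
Taking the reverse complement of AGTAGCC gives GGCTACT, found at positions 75–81 on the template; the primer anneals here to the top strand with its 3' end pointing upstream.
Amplicon spans positions 11–81: 71 bp.

71 bp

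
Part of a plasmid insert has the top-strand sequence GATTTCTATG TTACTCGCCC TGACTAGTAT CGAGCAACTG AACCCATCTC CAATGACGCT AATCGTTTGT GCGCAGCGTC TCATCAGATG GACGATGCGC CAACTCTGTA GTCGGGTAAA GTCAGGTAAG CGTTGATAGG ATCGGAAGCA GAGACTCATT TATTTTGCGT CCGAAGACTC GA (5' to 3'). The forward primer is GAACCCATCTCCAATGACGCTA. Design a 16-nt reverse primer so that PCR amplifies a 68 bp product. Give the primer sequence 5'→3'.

The forward primer binds at positions 40–61, so a 68 bp product ends at position 40 + 68 − 1 = 107.
The reverse primer anneals to the top strand over positions 92–107, i.e. to ACGATGCGCCAACTCT.
Its sequence written 5'→3' is the reverse complement: AGAGTTGGCGCATCGT.

5'-AGAGTTGGCGCATCGT-3'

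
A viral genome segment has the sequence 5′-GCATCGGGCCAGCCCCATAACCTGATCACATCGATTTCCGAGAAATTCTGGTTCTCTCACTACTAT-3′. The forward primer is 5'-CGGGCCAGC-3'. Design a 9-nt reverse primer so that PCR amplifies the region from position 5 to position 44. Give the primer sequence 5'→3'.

5'-TTCTCGGAA-3'

The product's 3' end on the top strand is position 44.
The reverse primer anneals to the top strand over positions 36–44, i.e. to TTCCGAGAA.
Its sequence written 5'→3' is the reverse complement: TTCTCGGAA.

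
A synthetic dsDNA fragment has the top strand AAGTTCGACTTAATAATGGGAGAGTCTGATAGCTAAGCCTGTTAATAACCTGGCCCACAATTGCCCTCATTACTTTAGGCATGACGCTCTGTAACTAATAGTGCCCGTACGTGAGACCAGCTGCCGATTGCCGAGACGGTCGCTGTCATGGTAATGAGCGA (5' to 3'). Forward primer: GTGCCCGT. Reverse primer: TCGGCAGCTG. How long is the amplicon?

Forward primer GTGCCCGT is found on the top strand at positions 101–108.
Taking the reverse complement of TCGGCAGCTG gives CAGCTGCCGA, found at positions 118–127 on the template; the primer anneals here to the top strand with its 3' end pointing upstream.
The product runs from position 101 to position 127, so its length is 127 − 101 + 1 = 27 bp.

27 bp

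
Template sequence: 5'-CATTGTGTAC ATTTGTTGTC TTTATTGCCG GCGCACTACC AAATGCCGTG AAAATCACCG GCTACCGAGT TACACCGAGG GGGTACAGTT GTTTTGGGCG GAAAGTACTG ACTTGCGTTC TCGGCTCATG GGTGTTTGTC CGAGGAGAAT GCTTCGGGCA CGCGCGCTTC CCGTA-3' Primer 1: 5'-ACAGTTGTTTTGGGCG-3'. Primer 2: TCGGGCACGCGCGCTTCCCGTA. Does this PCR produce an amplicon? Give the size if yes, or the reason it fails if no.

Primer 1 (ACAGTTGTTTTGGGCG) matches the top strand at positions 85–100 (3' end points downstream).
Primer 2 (TCGGGCACGCGCGCTTCCCGTA) also matches the top strand directly, at positions 154–175 — its reverse complement TACGGGAAGCGCGCGTGCCCGA is not present.
Both primers anneal to the bottom strand with 3' ends pointing the same way, so neither can prime synthesis back toward the other.

No product — both primers anneal to the same strand and extend in the same direction.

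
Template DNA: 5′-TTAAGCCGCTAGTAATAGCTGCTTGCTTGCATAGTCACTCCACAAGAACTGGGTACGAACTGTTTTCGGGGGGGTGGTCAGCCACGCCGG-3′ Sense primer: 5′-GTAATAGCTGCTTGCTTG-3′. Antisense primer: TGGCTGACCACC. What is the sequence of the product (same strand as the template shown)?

Forward primer GTAATAGCTGCTTGCTTG is found on the top strand at positions 12–29.
The reverse primer's reverse complement is GGTGGTCAGCCA, which matches the template at positions 73–84.
The product is the template from position 12 through 84 (73 bp).

5'-GTAATAGCTGCTTGCTTGCATAGTCACTCCACAAGAACTGGGTACGAACTGTTTTCGGGGGGGTGGTCAGCCA-3'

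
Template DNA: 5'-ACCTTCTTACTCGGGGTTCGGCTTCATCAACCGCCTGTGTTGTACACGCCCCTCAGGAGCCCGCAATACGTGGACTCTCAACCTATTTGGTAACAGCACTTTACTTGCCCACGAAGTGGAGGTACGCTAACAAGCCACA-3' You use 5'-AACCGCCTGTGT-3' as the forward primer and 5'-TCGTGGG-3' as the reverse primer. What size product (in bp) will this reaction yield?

86 bp

Scanning the template, AACCGCCTGTGT occurs at positions 29–40; this primer anneals to the bottom strand there with its 3' end pointing downstream.
The reverse primer's reverse complement is CCCACGA, which matches the template at positions 108–114.
The product runs from position 29 to position 114, so its length is 114 − 29 + 1 = 86 bp.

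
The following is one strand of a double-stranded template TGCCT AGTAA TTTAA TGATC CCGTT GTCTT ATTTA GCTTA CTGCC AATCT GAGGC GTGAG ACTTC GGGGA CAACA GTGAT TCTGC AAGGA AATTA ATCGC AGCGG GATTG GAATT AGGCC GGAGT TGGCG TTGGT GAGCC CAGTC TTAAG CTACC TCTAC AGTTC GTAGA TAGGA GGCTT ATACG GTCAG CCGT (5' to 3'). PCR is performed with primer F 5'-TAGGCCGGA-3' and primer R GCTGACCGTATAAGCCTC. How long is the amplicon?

Scanning the template, TAGGCCGGA occurs at positions 115–123; this primer anneals to the bottom strand there with its 3' end pointing downstream.
Reverse complement of the reverse primer: GAGGCTTATACGGTCAGC. This occurs on the top strand at positions 174–191.
Product length = (reverse-primer end) − (forward-primer start) + 1 = 191 − 115 + 1 = 77 bp.

77 bp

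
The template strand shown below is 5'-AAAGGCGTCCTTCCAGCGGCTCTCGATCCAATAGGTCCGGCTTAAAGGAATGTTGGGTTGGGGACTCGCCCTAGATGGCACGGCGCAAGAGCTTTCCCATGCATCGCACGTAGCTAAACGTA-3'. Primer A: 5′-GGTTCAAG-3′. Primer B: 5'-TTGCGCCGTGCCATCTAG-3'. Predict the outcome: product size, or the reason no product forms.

Primer A (GGTTCAAG) does not match the top strand, and its reverse complement CTTGAACC does not match either.
With no annealing site for primer A, no amplification occurs.

No product — primer A has no binding site in the template.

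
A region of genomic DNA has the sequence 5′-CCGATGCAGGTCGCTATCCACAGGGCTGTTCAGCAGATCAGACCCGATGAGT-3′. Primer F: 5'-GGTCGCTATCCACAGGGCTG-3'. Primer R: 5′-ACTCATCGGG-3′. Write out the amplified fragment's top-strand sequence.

5'-GGTCGCTATCCACAGGGCTGTTCAGCAGATCAGACCCGATGAGT-3'

Scanning the template, GGTCGCTATCCACAGGGCTG occurs at positions 9–28; this primer anneals to the bottom strand there with its 3' end pointing downstream.
Reverse complement of the reverse primer: CCCGATGAGT. This occurs on the top strand at positions 43–52.
The product is the template from position 9 through 52 (44 bp).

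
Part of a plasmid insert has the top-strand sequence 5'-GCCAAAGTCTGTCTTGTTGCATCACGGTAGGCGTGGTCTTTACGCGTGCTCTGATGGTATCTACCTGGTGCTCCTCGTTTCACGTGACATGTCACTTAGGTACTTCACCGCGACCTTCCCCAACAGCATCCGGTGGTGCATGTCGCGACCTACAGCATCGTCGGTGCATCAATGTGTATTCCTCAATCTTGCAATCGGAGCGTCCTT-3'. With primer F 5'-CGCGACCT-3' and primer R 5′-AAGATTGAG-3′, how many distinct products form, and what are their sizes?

Two products: 82 bp, 47 bp

The forward primer CGCGACCT matches the top strand at positions 109–116, 144–151.
The reverse primer's reverse complement is CTCAATCTT, matching at positions 182–190.
Each forward site pairs with the reverse site to give a product ending at position 190: sizes 82, 47 bp.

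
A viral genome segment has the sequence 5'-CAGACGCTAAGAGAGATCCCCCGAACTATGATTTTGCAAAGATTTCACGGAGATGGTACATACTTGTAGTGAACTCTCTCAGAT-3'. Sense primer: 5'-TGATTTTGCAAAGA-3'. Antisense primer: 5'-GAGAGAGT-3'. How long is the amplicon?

The forward primer matches the template at positions 29–42.
The reverse primer's reverse complement is ACTCTCTC, which matches the template at positions 73–80.
The product runs from position 29 to position 80, so its length is 80 − 29 + 1 = 52 bp.

52 bp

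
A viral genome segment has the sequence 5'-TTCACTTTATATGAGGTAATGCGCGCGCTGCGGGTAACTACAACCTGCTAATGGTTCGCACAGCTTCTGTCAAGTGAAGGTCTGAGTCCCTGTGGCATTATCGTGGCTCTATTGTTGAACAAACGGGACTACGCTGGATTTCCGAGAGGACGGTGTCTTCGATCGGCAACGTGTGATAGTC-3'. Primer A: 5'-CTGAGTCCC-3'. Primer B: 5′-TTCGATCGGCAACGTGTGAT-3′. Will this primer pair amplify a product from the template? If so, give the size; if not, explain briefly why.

Primer A (CTGAGTCCC) matches the top strand at positions 82–90 (3' end points downstream).
Primer B (TTCGATCGGCAACGTGTGAT) also matches the top strand directly, at positions 158–177 — its reverse complement ATCACACGTTGCCGATCGAA is not present.
Both primers anneal to the bottom strand with 3' ends pointing the same way, so neither can prime synthesis back toward the other.

No product — both primers anneal to the same strand and extend in the same direction.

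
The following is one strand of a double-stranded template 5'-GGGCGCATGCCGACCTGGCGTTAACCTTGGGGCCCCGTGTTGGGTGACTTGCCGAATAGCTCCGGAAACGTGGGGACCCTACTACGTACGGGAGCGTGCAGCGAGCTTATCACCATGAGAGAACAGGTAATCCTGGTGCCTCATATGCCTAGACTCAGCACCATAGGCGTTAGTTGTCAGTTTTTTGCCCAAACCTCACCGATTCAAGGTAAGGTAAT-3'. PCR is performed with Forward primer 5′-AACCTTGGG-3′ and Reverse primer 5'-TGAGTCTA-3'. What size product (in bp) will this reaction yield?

135 bp

The forward primer matches the template at positions 23–31.
The reverse primer's reverse complement is TAGACTCA, which matches the template at positions 150–157.
Amplicon spans positions 23–157: 135 bp.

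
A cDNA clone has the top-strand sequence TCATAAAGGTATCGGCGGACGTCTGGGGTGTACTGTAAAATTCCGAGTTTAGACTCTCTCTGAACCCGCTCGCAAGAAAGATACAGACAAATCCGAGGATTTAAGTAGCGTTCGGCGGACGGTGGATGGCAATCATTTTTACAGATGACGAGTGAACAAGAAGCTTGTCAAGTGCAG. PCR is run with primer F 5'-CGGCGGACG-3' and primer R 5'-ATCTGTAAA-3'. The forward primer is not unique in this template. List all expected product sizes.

The forward primer CGGCGGACG matches the top strand at positions 13–21, 113–121.
The reverse primer's reverse complement is TTTACAGAT, matching at positions 138–146.
Each forward site pairs with the reverse site to give a product ending at position 146: sizes 134, 34 bp.

134 bp, 34 bp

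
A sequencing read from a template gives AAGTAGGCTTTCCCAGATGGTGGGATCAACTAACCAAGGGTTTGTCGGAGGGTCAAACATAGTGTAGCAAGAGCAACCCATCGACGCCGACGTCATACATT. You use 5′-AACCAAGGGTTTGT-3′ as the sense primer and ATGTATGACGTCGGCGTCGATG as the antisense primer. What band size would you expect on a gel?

69 bp

Forward primer AACCAAGGGTTTGT is found on the top strand at positions 32–45.
The reverse primer's reverse complement is CATCGACGCCGACGTCATACAT, which matches the template at positions 79–100.
Amplicon spans positions 32–100: 69 bp.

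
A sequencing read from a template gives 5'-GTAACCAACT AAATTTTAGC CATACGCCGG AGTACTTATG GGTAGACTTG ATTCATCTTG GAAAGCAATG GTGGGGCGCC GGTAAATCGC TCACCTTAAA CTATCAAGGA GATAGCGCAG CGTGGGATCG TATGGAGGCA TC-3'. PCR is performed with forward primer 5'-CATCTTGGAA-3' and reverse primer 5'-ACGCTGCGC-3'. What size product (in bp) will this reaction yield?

70 bp

Forward primer CATCTTGGAA is found on the top strand at positions 54–63.
The reverse primer's reverse complement is GCGCAGCGT, which matches the template at positions 115–123.
Product length = (reverse-primer end) − (forward-primer start) + 1 = 123 − 54 + 1 = 70 bp.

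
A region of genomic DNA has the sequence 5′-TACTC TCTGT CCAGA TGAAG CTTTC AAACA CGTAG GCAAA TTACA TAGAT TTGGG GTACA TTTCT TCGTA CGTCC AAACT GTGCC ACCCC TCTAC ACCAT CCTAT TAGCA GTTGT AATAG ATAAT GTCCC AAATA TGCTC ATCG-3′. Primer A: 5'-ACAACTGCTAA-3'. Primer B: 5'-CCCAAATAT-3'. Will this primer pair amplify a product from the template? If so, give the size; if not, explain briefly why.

Primer A (ACAACTGCTAA) has reverse complement TTAGCAGTTGT, which matches the top strand at positions 105–115; primer A anneals to the top strand there with its 3' end pointing upstream toward position 105.
Primer B (CCCAAATAT) matches the top strand directly at positions 128–136; it anneals to the bottom strand with its 3' end pointing downstream toward position 136.
The 3' ends diverge (primer A extends toward position 1, primer B toward position 144), so the primers never converge on a shared product.

No product — the primers' 3' ends point away from each other.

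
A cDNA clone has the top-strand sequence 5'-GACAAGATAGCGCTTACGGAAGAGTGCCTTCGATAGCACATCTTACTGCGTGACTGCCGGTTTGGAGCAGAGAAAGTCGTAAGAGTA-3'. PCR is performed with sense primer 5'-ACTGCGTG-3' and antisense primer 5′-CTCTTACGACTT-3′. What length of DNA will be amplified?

Forward primer ACTGCGTG is found on the top strand at positions 45–52.
Reverse complement of the reverse primer: AAGTCGTAAGAG. This occurs on the top strand at positions 74–85.
The product runs from position 45 to position 85, so its length is 85 − 45 + 1 = 41 bp.

41 bp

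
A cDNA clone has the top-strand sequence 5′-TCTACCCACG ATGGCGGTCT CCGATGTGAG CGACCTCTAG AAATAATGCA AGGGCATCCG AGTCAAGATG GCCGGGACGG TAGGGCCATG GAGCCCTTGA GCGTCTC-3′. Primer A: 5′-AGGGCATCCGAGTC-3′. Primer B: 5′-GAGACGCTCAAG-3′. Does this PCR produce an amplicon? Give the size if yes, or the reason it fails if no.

Primer A (AGGGCATCCGAGTC) matches the top strand at positions 51–64; it acts as a forward primer.
Primer B's reverse complement is CTTGAGCGTCTC, matching the top strand at positions 96–107; it acts as a reverse primer.
The 3' ends face each other across positions 51–107, giving a 57 bp product.

Yes — a 57 bp product.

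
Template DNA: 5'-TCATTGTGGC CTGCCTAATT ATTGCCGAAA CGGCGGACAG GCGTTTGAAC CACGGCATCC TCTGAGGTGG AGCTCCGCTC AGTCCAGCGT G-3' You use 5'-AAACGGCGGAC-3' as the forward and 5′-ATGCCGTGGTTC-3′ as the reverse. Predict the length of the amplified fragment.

31 bp

Scanning the template, AAACGGCGGAC occurs at positions 28–38; this primer anneals to the bottom strand there with its 3' end pointing downstream.
Taking the reverse complement of ATGCCGTGGTTC gives GAACCACGGCAT, found at positions 47–58 on the template; the primer anneals here to the top strand with its 3' end pointing upstream.
The product runs from position 28 to position 58, so its length is 58 − 28 + 1 = 31 bp.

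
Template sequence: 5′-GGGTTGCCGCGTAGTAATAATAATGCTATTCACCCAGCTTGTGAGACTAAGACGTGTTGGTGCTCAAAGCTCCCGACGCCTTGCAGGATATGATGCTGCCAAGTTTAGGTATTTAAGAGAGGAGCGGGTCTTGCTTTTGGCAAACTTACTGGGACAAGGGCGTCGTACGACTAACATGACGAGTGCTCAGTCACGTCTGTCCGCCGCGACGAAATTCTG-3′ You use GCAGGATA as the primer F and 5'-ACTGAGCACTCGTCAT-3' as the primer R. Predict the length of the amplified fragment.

Scanning the template, GCAGGATA occurs at positions 83–90; this primer anneals to the bottom strand there with its 3' end pointing downstream.
Reverse complement of the reverse primer: ATGACGAGTGCTCAGT. This occurs on the top strand at positions 176–191.
Product length = (reverse-primer end) − (forward-primer start) + 1 = 191 − 83 + 1 = 109 bp.

109 bp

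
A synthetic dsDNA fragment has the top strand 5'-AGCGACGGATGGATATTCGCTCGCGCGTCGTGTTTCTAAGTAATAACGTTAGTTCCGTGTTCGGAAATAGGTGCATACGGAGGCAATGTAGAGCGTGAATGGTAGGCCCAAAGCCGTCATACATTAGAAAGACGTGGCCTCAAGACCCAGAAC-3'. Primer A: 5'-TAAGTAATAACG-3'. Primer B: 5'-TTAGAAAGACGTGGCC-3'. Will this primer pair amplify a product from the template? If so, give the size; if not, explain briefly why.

Primer A (TAAGTAATAACG) matches the top strand at positions 37–48 (3' end points downstream).
Primer B (TTAGAAAGACGTGGCC) also matches the top strand directly, at positions 124–139 — its reverse complement GGCCACGTCTTTCTAA is not present.
Both primers anneal to the bottom strand with 3' ends pointing the same way, so neither can prime synthesis back toward the other.

No product — both primers anneal to the same strand and extend in the same direction.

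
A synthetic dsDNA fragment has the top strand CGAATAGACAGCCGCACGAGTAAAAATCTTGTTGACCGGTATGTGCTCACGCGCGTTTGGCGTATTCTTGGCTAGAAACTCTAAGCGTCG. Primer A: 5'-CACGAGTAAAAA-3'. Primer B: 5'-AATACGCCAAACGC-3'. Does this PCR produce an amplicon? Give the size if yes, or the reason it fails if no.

Yes — a 52 bp product.

Primer A (CACGAGTAAAAA) matches the top strand at positions 15–26; it acts as a forward primer.
Primer B's reverse complement is GCGTTTGGCGTATT, matching the top strand at positions 53–66; it acts as a reverse primer.
The 3' ends face each other across positions 15–66, giving a 52 bp product.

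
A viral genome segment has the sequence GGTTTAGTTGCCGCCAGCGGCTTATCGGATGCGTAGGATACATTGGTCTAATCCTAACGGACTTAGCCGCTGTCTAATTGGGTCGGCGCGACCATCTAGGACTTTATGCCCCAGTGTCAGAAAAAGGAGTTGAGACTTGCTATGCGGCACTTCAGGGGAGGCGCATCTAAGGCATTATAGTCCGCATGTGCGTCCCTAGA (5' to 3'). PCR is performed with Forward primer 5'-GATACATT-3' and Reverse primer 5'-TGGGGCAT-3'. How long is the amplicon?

77 bp

Scanning the template, GATACATT occurs at positions 37–44; this primer anneals to the bottom strand there with its 3' end pointing downstream.
The reverse primer's reverse complement is ATGCCCCA, which matches the template at positions 106–113.
The product runs from position 37 to position 113, so its length is 113 − 37 + 1 = 77 bp.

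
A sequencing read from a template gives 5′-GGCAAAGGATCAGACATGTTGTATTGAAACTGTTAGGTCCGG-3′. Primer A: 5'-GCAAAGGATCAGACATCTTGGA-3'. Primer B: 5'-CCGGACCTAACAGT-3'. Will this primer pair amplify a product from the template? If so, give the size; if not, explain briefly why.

Primer A (GCAAAGGATCAGACATCTTGGA) does not match the top strand, and its reverse complement TCCAAGATGTCTGATCCTTTGC does not match either.
With no annealing site for primer A, no amplification occurs.

No product — primer A has no binding site in the template.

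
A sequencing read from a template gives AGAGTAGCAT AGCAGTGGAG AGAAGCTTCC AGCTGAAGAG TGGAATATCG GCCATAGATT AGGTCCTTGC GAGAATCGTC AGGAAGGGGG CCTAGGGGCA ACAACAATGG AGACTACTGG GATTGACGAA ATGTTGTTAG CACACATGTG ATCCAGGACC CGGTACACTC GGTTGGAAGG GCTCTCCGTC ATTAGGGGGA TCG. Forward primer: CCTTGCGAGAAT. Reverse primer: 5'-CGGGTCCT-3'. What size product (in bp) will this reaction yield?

98 bp

The forward primer matches the template at positions 65–76.
The reverse primer's reverse complement is AGGACCCG, which matches the template at positions 155–162.
The product runs from position 65 to position 162, so its length is 162 − 65 + 1 = 98 bp.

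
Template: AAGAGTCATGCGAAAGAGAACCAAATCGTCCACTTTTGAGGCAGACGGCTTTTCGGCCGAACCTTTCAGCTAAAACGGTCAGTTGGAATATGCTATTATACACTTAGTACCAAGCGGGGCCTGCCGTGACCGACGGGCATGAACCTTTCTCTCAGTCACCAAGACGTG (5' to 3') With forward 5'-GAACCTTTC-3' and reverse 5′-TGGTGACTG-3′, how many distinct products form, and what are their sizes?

The forward primer GAACCTTTC matches the top strand at positions 59–67, 141–149.
The reverse primer's reverse complement is CAGTCACCA, matching at positions 153–161.
Each forward site pairs with the reverse site to give a product ending at position 161: sizes 103, 21 bp.

Two products: 103 bp, 21 bp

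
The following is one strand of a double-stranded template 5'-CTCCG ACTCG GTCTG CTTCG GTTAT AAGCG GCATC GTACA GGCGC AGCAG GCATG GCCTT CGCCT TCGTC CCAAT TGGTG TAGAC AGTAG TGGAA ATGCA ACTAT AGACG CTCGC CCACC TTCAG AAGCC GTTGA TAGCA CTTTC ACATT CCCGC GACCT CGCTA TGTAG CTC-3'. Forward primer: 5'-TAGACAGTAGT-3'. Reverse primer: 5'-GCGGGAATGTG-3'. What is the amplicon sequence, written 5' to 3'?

5'-TAGACAGTAGTGGAAATGCAACTATAGACGCTCGCCCACCTTCAGAAGCCGTTGATAGCACTTTCACATTCCCGC-3'

Forward primer TAGACAGTAGT is found on the top strand at positions 81–91.
The reverse primer's reverse complement is CACATTCCCGC, which matches the template at positions 145–155.
The product is the template from position 81 through 155 (75 bp).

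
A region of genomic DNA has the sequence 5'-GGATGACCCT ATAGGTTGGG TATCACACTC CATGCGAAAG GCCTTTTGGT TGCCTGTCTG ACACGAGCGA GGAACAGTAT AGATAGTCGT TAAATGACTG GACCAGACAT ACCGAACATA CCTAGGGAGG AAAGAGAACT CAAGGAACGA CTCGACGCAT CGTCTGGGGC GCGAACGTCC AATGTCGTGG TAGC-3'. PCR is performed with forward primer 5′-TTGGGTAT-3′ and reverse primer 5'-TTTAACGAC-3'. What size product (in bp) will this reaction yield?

Forward primer TTGGGTAT is found on the top strand at positions 16–23.
The reverse primer's reverse complement is GTCGTTAAA, which matches the template at positions 86–94.
Product length = (reverse-primer end) − (forward-primer start) + 1 = 94 − 16 + 1 = 79 bp.

79 bp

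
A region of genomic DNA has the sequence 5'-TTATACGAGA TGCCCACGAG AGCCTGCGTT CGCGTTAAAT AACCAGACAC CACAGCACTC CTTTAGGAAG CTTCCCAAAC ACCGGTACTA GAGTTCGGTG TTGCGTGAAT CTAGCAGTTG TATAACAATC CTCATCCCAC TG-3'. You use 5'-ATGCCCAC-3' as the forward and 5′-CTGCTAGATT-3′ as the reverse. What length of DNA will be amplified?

Forward primer ATGCCCAC is found on the top strand at positions 10–17.
Taking the reverse complement of CTGCTAGATT gives AATCTAGCAG, found at positions 108–117 on the template; the primer anneals here to the top strand with its 3' end pointing upstream.
Amplicon spans positions 10–117: 108 bp.

108 bp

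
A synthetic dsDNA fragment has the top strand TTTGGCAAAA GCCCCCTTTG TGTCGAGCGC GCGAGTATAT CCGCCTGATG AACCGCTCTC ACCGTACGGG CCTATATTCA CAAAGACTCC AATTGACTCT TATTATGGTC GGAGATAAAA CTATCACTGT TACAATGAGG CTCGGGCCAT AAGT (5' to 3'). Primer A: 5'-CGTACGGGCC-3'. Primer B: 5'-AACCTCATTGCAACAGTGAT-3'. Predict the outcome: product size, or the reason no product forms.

Primer B (AACCTCATTGCAACAGTGAT) does not match the top strand, and its reverse complement ATCACTGTTGCAATGAGGTT does not match either.
With no annealing site for primer B, no amplification occurs.

No product — primer B has no binding site in the template.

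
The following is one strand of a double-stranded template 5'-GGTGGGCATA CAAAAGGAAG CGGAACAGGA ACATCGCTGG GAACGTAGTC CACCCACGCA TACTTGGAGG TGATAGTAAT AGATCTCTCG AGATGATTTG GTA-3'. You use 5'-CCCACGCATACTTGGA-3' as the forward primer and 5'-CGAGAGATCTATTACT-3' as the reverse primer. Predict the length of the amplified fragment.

Scanning the template, CCCACGCATACTTGGA occurs at positions 53–68; this primer anneals to the bottom strand there with its 3' end pointing downstream.
Taking the reverse complement of CGAGAGATCTATTACT gives AGTAATAGATCTCTCG, found at positions 75–90 on the template; the primer anneals here to the top strand with its 3' end pointing upstream.
Product length = (reverse-primer end) − (forward-primer start) + 1 = 90 − 53 + 1 = 38 bp.

38 bp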